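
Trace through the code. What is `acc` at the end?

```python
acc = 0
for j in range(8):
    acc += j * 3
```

Let's trace through this code step by step.

Initialize: acc = 0
Entering loop: for j in range(8):

After execution: acc = 84
84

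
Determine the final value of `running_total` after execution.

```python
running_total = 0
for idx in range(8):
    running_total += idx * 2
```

Let's trace through this code step by step.

Initialize: running_total = 0
Entering loop: for idx in range(8):

After execution: running_total = 56
56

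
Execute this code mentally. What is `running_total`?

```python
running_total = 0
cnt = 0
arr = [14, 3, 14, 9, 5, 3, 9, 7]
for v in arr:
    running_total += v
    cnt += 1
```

Let's trace through this code step by step.

Initialize: running_total = 0
Initialize: cnt = 0
Initialize: arr = [14, 3, 14, 9, 5, 3, 9, 7]
Entering loop: for v in arr:

After execution: running_total = 64
64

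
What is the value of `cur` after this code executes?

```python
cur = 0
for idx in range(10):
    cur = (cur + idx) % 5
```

Let's trace through this code step by step.

Initialize: cur = 0
Entering loop: for idx in range(10):

After execution: cur = 0
0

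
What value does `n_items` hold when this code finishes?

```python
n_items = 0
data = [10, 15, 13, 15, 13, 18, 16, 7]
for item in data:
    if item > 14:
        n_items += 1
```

Let's trace through this code step by step.

Initialize: n_items = 0
Initialize: data = [10, 15, 13, 15, 13, 18, 16, 7]
Entering loop: for item in data:

After execution: n_items = 4
4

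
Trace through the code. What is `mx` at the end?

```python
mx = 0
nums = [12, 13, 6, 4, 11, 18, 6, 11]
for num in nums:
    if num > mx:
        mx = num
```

Let's trace through this code step by step.

Initialize: mx = 0
Initialize: nums = [12, 13, 6, 4, 11, 18, 6, 11]
Entering loop: for num in nums:

After execution: mx = 18
18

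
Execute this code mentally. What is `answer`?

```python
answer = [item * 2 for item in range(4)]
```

Let's trace through this code step by step.

Initialize: answer = [item * 2 for item in range(4)]

After execution: answer = [0, 2, 4, 6]
[0, 2, 4, 6]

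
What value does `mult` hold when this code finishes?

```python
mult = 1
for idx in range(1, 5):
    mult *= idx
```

Let's trace through this code step by step.

Initialize: mult = 1
Entering loop: for idx in range(1, 5):

After execution: mult = 24
24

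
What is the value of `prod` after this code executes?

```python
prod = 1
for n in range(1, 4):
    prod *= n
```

Let's trace through this code step by step.

Initialize: prod = 1
Entering loop: for n in range(1, 4):

After execution: prod = 6
6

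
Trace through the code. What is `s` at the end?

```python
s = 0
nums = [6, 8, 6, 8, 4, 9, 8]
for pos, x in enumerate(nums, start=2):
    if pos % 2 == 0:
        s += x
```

Let's trace through this code step by step.

Initialize: s = 0
Initialize: nums = [6, 8, 6, 8, 4, 9, 8]
Entering loop: for pos, x in enumerate(nums, start=2):

After execution: s = 24
24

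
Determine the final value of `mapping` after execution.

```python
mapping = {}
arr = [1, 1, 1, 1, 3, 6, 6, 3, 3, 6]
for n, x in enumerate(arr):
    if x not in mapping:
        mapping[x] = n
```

Let's trace through this code step by step.

Initialize: mapping = {}
Initialize: arr = [1, 1, 1, 1, 3, 6, 6, 3, 3, 6]
Entering loop: for n, x in enumerate(arr):

After execution: mapping = {1: 0, 3: 4, 6: 5}
{1: 0, 3: 4, 6: 5}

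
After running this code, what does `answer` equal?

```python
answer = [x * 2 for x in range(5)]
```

Let's trace through this code step by step.

Initialize: answer = [x * 2 for x in range(5)]

After execution: answer = [0, 2, 4, 6, 8]
[0, 2, 4, 6, 8]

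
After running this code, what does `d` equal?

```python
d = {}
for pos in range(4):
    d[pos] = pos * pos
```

Let's trace through this code step by step.

Initialize: d = {}
Entering loop: for pos in range(4):

After execution: d = {0: 0, 1: 1, 2: 4, 3: 9}
{0: 0, 1: 1, 2: 4, 3: 9}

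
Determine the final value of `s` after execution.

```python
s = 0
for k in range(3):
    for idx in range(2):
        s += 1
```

Let's trace through this code step by step.

Initialize: s = 0
Entering loop: for k in range(3):

After execution: s = 6
6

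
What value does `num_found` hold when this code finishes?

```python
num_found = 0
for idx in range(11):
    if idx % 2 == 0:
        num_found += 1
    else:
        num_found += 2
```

Let's trace through this code step by step.

Initialize: num_found = 0
Entering loop: for idx in range(11):

After execution: num_found = 16
16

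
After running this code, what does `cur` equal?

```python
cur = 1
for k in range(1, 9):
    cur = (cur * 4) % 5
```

Let's trace through this code step by step.

Initialize: cur = 1
Entering loop: for k in range(1, 9):

After execution: cur = 1
1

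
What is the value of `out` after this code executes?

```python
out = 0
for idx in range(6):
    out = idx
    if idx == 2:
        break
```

Let's trace through this code step by step.

Initialize: out = 0
Entering loop: for idx in range(6):

After execution: out = 2
2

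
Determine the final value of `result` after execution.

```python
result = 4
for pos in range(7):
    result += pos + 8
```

Let's trace through this code step by step.

Initialize: result = 4
Entering loop: for pos in range(7):

After execution: result = 81
81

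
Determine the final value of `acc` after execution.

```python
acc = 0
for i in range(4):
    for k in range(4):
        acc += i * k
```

Let's trace through this code step by step.

Initialize: acc = 0
Entering loop: for i in range(4):

After execution: acc = 36
36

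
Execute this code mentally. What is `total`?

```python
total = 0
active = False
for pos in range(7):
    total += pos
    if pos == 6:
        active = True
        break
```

Let's trace through this code step by step.

Initialize: total = 0
Initialize: active = False
Entering loop: for pos in range(7):

After execution: total = 21
21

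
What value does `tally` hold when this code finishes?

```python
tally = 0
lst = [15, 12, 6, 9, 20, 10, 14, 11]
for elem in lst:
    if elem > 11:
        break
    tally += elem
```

Let's trace through this code step by step.

Initialize: tally = 0
Initialize: lst = [15, 12, 6, 9, 20, 10, 14, 11]
Entering loop: for elem in lst:

After execution: tally = 0
0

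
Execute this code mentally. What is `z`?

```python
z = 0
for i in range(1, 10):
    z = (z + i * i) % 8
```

Let's trace through this code step by step.

Initialize: z = 0
Entering loop: for i in range(1, 10):

After execution: z = 5
5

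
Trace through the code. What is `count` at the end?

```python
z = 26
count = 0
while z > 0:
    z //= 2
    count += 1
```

Let's trace through this code step by step.

Initialize: z = 26
Initialize: count = 0
Entering loop: while z > 0:

After execution: count = 5
5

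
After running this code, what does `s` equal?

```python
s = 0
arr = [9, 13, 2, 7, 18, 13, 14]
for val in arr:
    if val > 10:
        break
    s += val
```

Let's trace through this code step by step.

Initialize: s = 0
Initialize: arr = [9, 13, 2, 7, 18, 13, 14]
Entering loop: for val in arr:

After execution: s = 9
9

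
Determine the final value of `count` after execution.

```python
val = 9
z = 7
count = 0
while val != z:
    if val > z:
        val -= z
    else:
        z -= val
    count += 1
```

Let's trace through this code step by step.

Initialize: val = 9
Initialize: z = 7
Initialize: count = 0
Entering loop: while val != z:

After execution: count = 5
5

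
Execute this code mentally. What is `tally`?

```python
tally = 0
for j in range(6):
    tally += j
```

Let's trace through this code step by step.

Initialize: tally = 0
Entering loop: for j in range(6):

After execution: tally = 15
15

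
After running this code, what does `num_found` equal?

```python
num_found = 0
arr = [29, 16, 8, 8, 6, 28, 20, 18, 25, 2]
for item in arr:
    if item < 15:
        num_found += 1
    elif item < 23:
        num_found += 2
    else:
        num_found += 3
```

Let's trace through this code step by step.

Initialize: num_found = 0
Initialize: arr = [29, 16, 8, 8, 6, 28, 20, 18, 25, 2]
Entering loop: for item in arr:

After execution: num_found = 19
19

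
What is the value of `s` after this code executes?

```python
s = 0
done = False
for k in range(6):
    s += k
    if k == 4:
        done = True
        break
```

Let's trace through this code step by step.

Initialize: s = 0
Initialize: done = False
Entering loop: for k in range(6):

After execution: s = 10
10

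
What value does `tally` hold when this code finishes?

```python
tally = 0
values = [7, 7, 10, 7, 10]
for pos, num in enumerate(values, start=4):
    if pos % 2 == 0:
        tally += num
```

Let's trace through this code step by step.

Initialize: tally = 0
Initialize: values = [7, 7, 10, 7, 10]
Entering loop: for pos, num in enumerate(values, start=4):

After execution: tally = 27
27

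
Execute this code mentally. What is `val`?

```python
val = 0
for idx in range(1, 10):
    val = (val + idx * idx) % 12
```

Let's trace through this code step by step.

Initialize: val = 0
Entering loop: for idx in range(1, 10):

After execution: val = 9
9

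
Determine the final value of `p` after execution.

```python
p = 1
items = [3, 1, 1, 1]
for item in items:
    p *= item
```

Let's trace through this code step by step.

Initialize: p = 1
Initialize: items = [3, 1, 1, 1]
Entering loop: for item in items:

After execution: p = 3
3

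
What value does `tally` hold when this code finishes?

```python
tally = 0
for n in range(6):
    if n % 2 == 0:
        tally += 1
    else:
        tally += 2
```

Let's trace through this code step by step.

Initialize: tally = 0
Entering loop: for n in range(6):

After execution: tally = 9
9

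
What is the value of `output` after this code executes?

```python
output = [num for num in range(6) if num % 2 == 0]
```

Let's trace through this code step by step.

Initialize: output = [num for num in range(6) if num % 2 == 0]

After execution: output = [0, 2, 4]
[0, 2, 4]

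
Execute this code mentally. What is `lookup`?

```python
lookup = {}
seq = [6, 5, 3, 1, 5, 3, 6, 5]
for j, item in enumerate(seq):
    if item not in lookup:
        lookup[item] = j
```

Let's trace through this code step by step.

Initialize: lookup = {}
Initialize: seq = [6, 5, 3, 1, 5, 3, 6, 5]
Entering loop: for j, item in enumerate(seq):

After execution: lookup = {6: 0, 5: 1, 3: 2, 1: 3}
{6: 0, 5: 1, 3: 2, 1: 3}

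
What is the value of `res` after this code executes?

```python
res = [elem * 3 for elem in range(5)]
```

Let's trace through this code step by step.

Initialize: res = [elem * 3 for elem in range(5)]

After execution: res = [0, 3, 6, 9, 12]
[0, 3, 6, 9, 12]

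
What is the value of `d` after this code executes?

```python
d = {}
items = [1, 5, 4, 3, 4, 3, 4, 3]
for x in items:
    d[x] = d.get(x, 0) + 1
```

Let's trace through this code step by step.

Initialize: d = {}
Initialize: items = [1, 5, 4, 3, 4, 3, 4, 3]
Entering loop: for x in items:

After execution: d = {1: 1, 5: 1, 4: 3, 3: 3}
{1: 1, 5: 1, 4: 3, 3: 3}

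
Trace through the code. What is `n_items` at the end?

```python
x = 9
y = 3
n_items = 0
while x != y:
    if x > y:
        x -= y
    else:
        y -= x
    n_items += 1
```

Let's trace through this code step by step.

Initialize: x = 9
Initialize: y = 3
Initialize: n_items = 0
Entering loop: while x != y:

After execution: n_items = 2
2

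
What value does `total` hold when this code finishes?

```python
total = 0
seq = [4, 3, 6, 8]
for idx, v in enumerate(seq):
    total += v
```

Let's trace through this code step by step.

Initialize: total = 0
Initialize: seq = [4, 3, 6, 8]
Entering loop: for idx, v in enumerate(seq):

After execution: total = 21
21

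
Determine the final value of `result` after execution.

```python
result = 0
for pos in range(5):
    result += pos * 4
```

Let's trace through this code step by step.

Initialize: result = 0
Entering loop: for pos in range(5):

After execution: result = 40
40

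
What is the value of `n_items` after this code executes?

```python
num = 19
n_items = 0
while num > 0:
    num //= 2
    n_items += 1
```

Let's trace through this code step by step.

Initialize: num = 19
Initialize: n_items = 0
Entering loop: while num > 0:

After execution: n_items = 5
5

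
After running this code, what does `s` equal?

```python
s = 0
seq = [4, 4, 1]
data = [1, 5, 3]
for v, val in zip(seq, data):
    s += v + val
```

Let's trace through this code step by step.

Initialize: s = 0
Initialize: seq = [4, 4, 1]
Initialize: data = [1, 5, 3]
Entering loop: for v, val in zip(seq, data):

After execution: s = 18
18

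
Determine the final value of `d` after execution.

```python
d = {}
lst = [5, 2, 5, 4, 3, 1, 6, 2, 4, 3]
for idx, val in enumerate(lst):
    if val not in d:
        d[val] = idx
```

Let's trace through this code step by step.

Initialize: d = {}
Initialize: lst = [5, 2, 5, 4, 3, 1, 6, 2, 4, 3]
Entering loop: for idx, val in enumerate(lst):

After execution: d = {5: 0, 2: 1, 4: 3, 3: 4, 1: 5, 6: 6}
{5: 0, 2: 1, 4: 3, 3: 4, 1: 5, 6: 6}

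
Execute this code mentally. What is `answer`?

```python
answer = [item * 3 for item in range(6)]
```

Let's trace through this code step by step.

Initialize: answer = [item * 3 for item in range(6)]

After execution: answer = [0, 3, 6, 9, 12, 15]
[0, 3, 6, 9, 12, 15]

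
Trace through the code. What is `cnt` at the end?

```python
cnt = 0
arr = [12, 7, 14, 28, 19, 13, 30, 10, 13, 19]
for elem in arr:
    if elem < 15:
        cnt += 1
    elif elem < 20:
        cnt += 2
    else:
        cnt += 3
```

Let's trace through this code step by step.

Initialize: cnt = 0
Initialize: arr = [12, 7, 14, 28, 19, 13, 30, 10, 13, 19]
Entering loop: for elem in arr:

After execution: cnt = 16
16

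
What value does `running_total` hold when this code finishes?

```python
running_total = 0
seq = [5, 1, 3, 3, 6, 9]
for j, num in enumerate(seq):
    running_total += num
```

Let's trace through this code step by step.

Initialize: running_total = 0
Initialize: seq = [5, 1, 3, 3, 6, 9]
Entering loop: for j, num in enumerate(seq):

After execution: running_total = 27
27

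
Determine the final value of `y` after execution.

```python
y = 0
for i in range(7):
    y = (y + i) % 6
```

Let's trace through this code step by step.

Initialize: y = 0
Entering loop: for i in range(7):

After execution: y = 3
3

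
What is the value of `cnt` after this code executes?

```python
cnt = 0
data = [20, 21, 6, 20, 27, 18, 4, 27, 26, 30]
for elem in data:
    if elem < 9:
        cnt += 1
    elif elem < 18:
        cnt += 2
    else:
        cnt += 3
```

Let's trace through this code step by step.

Initialize: cnt = 0
Initialize: data = [20, 21, 6, 20, 27, 18, 4, 27, 26, 30]
Entering loop: for elem in data:

After execution: cnt = 26
26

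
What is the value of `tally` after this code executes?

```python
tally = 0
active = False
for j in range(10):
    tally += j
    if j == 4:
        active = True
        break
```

Let's trace through this code step by step.

Initialize: tally = 0
Initialize: active = False
Entering loop: for j in range(10):

After execution: tally = 10
10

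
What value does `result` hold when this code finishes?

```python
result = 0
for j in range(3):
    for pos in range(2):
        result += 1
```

Let's trace through this code step by step.

Initialize: result = 0
Entering loop: for j in range(3):

After execution: result = 6
6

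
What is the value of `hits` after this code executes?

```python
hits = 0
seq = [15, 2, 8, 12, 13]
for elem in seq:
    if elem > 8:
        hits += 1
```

Let's trace through this code step by step.

Initialize: hits = 0
Initialize: seq = [15, 2, 8, 12, 13]
Entering loop: for elem in seq:

After execution: hits = 3
3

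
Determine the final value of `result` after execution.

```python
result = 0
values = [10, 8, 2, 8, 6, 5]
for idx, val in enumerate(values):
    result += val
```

Let's trace through this code step by step.

Initialize: result = 0
Initialize: values = [10, 8, 2, 8, 6, 5]
Entering loop: for idx, val in enumerate(values):

After execution: result = 39
39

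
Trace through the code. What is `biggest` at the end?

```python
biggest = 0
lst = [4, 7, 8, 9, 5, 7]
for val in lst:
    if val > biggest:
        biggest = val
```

Let's trace through this code step by step.

Initialize: biggest = 0
Initialize: lst = [4, 7, 8, 9, 5, 7]
Entering loop: for val in lst:

After execution: biggest = 9
9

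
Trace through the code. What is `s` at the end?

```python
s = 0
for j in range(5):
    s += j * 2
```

Let's trace through this code step by step.

Initialize: s = 0
Entering loop: for j in range(5):

After execution: s = 20
20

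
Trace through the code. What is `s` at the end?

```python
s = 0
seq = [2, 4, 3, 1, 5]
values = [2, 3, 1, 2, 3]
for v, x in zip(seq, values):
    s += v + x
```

Let's trace through this code step by step.

Initialize: s = 0
Initialize: seq = [2, 4, 3, 1, 5]
Initialize: values = [2, 3, 1, 2, 3]
Entering loop: for v, x in zip(seq, values):

After execution: s = 26
26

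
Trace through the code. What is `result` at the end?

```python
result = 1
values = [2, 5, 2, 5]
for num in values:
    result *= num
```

Let's trace through this code step by step.

Initialize: result = 1
Initialize: values = [2, 5, 2, 5]
Entering loop: for num in values:

After execution: result = 100
100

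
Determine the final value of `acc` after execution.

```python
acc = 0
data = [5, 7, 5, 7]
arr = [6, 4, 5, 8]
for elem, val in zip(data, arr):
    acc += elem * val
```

Let's trace through this code step by step.

Initialize: acc = 0
Initialize: data = [5, 7, 5, 7]
Initialize: arr = [6, 4, 5, 8]
Entering loop: for elem, val in zip(data, arr):

After execution: acc = 139
139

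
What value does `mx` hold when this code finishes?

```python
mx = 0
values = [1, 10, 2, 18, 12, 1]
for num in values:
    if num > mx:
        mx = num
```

Let's trace through this code step by step.

Initialize: mx = 0
Initialize: values = [1, 10, 2, 18, 12, 1]
Entering loop: for num in values:

After execution: mx = 18
18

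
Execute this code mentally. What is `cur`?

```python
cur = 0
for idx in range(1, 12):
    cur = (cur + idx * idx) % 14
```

Let's trace through this code step by step.

Initialize: cur = 0
Entering loop: for idx in range(1, 12):

After execution: cur = 2
2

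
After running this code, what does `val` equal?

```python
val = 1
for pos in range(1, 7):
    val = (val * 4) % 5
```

Let's trace through this code step by step.

Initialize: val = 1
Entering loop: for pos in range(1, 7):

After execution: val = 1
1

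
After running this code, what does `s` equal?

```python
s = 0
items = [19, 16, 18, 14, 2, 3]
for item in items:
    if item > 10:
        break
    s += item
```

Let's trace through this code step by step.

Initialize: s = 0
Initialize: items = [19, 16, 18, 14, 2, 3]
Entering loop: for item in items:

After execution: s = 0
0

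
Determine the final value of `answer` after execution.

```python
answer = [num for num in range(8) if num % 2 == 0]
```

Let's trace through this code step by step.

Initialize: answer = [num for num in range(8) if num % 2 == 0]

After execution: answer = [0, 2, 4, 6]
[0, 2, 4, 6]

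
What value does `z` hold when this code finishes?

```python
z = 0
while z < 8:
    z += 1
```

Let's trace through this code step by step.

Initialize: z = 0
Entering loop: while z < 8:

After execution: z = 8
8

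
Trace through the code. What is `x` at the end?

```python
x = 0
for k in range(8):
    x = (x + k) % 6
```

Let's trace through this code step by step.

Initialize: x = 0
Entering loop: for k in range(8):

After execution: x = 4
4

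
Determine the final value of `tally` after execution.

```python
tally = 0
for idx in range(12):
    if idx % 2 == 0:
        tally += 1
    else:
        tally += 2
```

Let's trace through this code step by step.

Initialize: tally = 0
Entering loop: for idx in range(12):

After execution: tally = 18
18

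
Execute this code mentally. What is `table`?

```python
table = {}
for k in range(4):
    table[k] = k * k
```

Let's trace through this code step by step.

Initialize: table = {}
Entering loop: for k in range(4):

After execution: table = {0: 0, 1: 1, 2: 4, 3: 9}
{0: 0, 1: 1, 2: 4, 3: 9}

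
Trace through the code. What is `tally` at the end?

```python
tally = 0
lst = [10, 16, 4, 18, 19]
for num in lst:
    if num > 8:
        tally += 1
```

Let's trace through this code step by step.

Initialize: tally = 0
Initialize: lst = [10, 16, 4, 18, 19]
Entering loop: for num in lst:

After execution: tally = 4
4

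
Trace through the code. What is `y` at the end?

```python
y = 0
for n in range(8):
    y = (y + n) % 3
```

Let's trace through this code step by step.

Initialize: y = 0
Entering loop: for n in range(8):

After execution: y = 1
1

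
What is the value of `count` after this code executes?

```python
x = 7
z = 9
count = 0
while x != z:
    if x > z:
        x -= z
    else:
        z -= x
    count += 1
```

Let's trace through this code step by step.

Initialize: x = 7
Initialize: z = 9
Initialize: count = 0
Entering loop: while x != z:

After execution: count = 5
5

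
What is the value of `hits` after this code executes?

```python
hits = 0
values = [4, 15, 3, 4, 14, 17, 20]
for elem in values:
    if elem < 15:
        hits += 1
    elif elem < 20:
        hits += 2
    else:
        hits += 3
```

Let's trace through this code step by step.

Initialize: hits = 0
Initialize: values = [4, 15, 3, 4, 14, 17, 20]
Entering loop: for elem in values:

After execution: hits = 11
11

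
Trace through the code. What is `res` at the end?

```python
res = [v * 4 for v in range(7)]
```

Let's trace through this code step by step.

Initialize: res = [v * 4 for v in range(7)]

After execution: res = [0, 4, 8, 12, 16, 20, 24]
[0, 4, 8, 12, 16, 20, 24]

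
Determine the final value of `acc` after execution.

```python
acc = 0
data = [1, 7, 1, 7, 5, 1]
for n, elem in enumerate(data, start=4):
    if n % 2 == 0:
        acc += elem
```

Let's trace through this code step by step.

Initialize: acc = 0
Initialize: data = [1, 7, 1, 7, 5, 1]
Entering loop: for n, elem in enumerate(data, start=4):

After execution: acc = 7
7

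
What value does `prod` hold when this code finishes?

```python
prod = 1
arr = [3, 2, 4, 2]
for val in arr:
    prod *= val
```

Let's trace through this code step by step.

Initialize: prod = 1
Initialize: arr = [3, 2, 4, 2]
Entering loop: for val in arr:

After execution: prod = 48
48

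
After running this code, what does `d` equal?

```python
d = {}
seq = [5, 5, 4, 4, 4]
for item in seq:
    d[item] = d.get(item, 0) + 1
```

Let's trace through this code step by step.

Initialize: d = {}
Initialize: seq = [5, 5, 4, 4, 4]
Entering loop: for item in seq:

After execution: d = {5: 2, 4: 3}
{5: 2, 4: 3}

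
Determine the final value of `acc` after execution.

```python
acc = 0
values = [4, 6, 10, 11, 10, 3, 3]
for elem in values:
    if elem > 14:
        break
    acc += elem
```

Let's trace through this code step by step.

Initialize: acc = 0
Initialize: values = [4, 6, 10, 11, 10, 3, 3]
Entering loop: for elem in values:

After execution: acc = 47
47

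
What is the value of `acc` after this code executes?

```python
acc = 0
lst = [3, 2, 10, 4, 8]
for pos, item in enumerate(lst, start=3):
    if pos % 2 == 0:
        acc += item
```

Let's trace through this code step by step.

Initialize: acc = 0
Initialize: lst = [3, 2, 10, 4, 8]
Entering loop: for pos, item in enumerate(lst, start=3):

After execution: acc = 6
6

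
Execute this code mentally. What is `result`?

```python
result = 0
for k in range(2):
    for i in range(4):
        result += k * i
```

Let's trace through this code step by step.

Initialize: result = 0
Entering loop: for k in range(2):

After execution: result = 6
6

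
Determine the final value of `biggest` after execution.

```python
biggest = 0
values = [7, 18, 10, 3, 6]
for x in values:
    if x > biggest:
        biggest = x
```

Let's trace through this code step by step.

Initialize: biggest = 0
Initialize: values = [7, 18, 10, 3, 6]
Entering loop: for x in values:

After execution: biggest = 18
18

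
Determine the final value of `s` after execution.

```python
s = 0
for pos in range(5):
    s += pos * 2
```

Let's trace through this code step by step.

Initialize: s = 0
Entering loop: for pos in range(5):

After execution: s = 20
20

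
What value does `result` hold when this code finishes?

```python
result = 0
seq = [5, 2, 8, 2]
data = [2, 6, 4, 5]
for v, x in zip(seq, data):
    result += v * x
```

Let's trace through this code step by step.

Initialize: result = 0
Initialize: seq = [5, 2, 8, 2]
Initialize: data = [2, 6, 4, 5]
Entering loop: for v, x in zip(seq, data):

After execution: result = 64
64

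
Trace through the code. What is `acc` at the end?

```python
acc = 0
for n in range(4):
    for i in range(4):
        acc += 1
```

Let's trace through this code step by step.

Initialize: acc = 0
Entering loop: for n in range(4):

After execution: acc = 16
16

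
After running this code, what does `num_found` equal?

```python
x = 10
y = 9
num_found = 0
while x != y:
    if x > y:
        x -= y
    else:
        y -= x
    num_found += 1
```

Let's trace through this code step by step.

Initialize: x = 10
Initialize: y = 9
Initialize: num_found = 0
Entering loop: while x != y:

After execution: num_found = 9
9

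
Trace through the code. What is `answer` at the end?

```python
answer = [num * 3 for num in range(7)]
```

Let's trace through this code step by step.

Initialize: answer = [num * 3 for num in range(7)]

After execution: answer = [0, 3, 6, 9, 12, 15, 18]
[0, 3, 6, 9, 12, 15, 18]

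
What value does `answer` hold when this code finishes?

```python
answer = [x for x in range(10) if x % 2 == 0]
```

Let's trace through this code step by step.

Initialize: answer = [x for x in range(10) if x % 2 == 0]

After execution: answer = [0, 2, 4, 6, 8]
[0, 2, 4, 6, 8]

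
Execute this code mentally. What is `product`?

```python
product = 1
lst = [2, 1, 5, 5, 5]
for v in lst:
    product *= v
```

Let's trace through this code step by step.

Initialize: product = 1
Initialize: lst = [2, 1, 5, 5, 5]
Entering loop: for v in lst:

After execution: product = 250
250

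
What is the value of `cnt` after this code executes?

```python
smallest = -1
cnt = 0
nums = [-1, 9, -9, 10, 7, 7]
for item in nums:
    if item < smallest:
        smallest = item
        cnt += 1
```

Let's trace through this code step by step.

Initialize: smallest = -1
Initialize: cnt = 0
Initialize: nums = [-1, 9, -9, 10, 7, 7]
Entering loop: for item in nums:

After execution: cnt = 1
1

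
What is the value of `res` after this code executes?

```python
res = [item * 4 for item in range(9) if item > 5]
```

Let's trace through this code step by step.

Initialize: res = [item * 4 for item in range(9) if item > 5]

After execution: res = [24, 28, 32]
[24, 28, 32]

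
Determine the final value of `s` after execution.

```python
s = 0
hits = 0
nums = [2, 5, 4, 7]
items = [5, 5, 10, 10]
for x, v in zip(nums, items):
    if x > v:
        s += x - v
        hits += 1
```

Let's trace through this code step by step.

Initialize: s = 0
Initialize: hits = 0
Initialize: nums = [2, 5, 4, 7]
Initialize: items = [5, 5, 10, 10]
Entering loop: for x, v in zip(nums, items):

After execution: s = 0
0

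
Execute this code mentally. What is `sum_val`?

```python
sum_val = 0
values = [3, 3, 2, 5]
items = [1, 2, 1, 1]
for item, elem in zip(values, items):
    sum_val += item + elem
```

Let's trace through this code step by step.

Initialize: sum_val = 0
Initialize: values = [3, 3, 2, 5]
Initialize: items = [1, 2, 1, 1]
Entering loop: for item, elem in zip(values, items):

After execution: sum_val = 18
18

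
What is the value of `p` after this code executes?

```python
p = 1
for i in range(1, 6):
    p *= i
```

Let's trace through this code step by step.

Initialize: p = 1
Entering loop: for i in range(1, 6):

After execution: p = 120
120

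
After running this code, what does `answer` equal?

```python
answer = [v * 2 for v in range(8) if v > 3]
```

Let's trace through this code step by step.

Initialize: answer = [v * 2 for v in range(8) if v > 3]

After execution: answer = [8, 10, 12, 14]
[8, 10, 12, 14]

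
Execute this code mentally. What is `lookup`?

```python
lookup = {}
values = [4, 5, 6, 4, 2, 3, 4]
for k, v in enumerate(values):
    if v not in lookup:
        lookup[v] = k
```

Let's trace through this code step by step.

Initialize: lookup = {}
Initialize: values = [4, 5, 6, 4, 2, 3, 4]
Entering loop: for k, v in enumerate(values):

After execution: lookup = {4: 0, 5: 1, 6: 2, 2: 4, 3: 5}
{4: 0, 5: 1, 6: 2, 2: 4, 3: 5}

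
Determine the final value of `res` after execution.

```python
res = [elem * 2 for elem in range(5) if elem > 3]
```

Let's trace through this code step by step.

Initialize: res = [elem * 2 for elem in range(5) if elem > 3]

After execution: res = [8]
[8]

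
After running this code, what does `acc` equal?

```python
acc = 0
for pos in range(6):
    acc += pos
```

Let's trace through this code step by step.

Initialize: acc = 0
Entering loop: for pos in range(6):

After execution: acc = 15
15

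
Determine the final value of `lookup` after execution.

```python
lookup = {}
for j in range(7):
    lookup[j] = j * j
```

Let's trace through this code step by step.

Initialize: lookup = {}
Entering loop: for j in range(7):

After execution: lookup = {0: 0, 1: 1, 2: 4, 3: 9, 4: 16, 5: 25, 6: 36}
{0: 0, 1: 1, 2: 4, 3: 9, 4: 16, 5: 25, 6: 36}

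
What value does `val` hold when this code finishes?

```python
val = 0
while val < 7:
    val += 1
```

Let's trace through this code step by step.

Initialize: val = 0
Entering loop: while val < 7:

After execution: val = 7
7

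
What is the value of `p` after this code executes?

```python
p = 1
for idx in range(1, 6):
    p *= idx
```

Let's trace through this code step by step.

Initialize: p = 1
Entering loop: for idx in range(1, 6):

After execution: p = 120
120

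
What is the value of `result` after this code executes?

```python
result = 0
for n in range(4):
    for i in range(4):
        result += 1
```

Let's trace through this code step by step.

Initialize: result = 0
Entering loop: for n in range(4):

After execution: result = 16
16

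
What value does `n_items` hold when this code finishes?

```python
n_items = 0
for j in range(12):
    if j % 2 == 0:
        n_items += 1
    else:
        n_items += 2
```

Let's trace through this code step by step.

Initialize: n_items = 0
Entering loop: for j in range(12):

After execution: n_items = 18
18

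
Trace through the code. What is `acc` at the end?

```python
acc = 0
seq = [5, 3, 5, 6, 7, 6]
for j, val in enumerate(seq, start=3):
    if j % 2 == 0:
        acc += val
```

Let's trace through this code step by step.

Initialize: acc = 0
Initialize: seq = [5, 3, 5, 6, 7, 6]
Entering loop: for j, val in enumerate(seq, start=3):

After execution: acc = 15
15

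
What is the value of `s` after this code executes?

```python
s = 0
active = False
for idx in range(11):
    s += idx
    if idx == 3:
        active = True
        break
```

Let's trace through this code step by step.

Initialize: s = 0
Initialize: active = False
Entering loop: for idx in range(11):

After execution: s = 6
6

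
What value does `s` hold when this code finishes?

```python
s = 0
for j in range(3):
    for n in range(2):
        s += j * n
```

Let's trace through this code step by step.

Initialize: s = 0
Entering loop: for j in range(3):

After execution: s = 3
3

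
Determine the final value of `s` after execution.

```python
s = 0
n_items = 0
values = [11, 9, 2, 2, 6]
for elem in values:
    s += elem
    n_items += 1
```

Let's trace through this code step by step.

Initialize: s = 0
Initialize: n_items = 0
Initialize: values = [11, 9, 2, 2, 6]
Entering loop: for elem in values:

After execution: s = 30
30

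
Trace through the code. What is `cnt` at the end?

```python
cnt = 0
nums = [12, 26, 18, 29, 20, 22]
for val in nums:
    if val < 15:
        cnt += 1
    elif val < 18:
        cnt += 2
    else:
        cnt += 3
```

Let's trace through this code step by step.

Initialize: cnt = 0
Initialize: nums = [12, 26, 18, 29, 20, 22]
Entering loop: for val in nums:

After execution: cnt = 16
16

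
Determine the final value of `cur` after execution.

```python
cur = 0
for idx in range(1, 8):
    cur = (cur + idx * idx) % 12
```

Let's trace through this code step by step.

Initialize: cur = 0
Entering loop: for idx in range(1, 8):

After execution: cur = 8
8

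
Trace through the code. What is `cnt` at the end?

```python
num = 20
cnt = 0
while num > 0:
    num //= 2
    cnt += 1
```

Let's trace through this code step by step.

Initialize: num = 20
Initialize: cnt = 0
Entering loop: while num > 0:

After execution: cnt = 5
5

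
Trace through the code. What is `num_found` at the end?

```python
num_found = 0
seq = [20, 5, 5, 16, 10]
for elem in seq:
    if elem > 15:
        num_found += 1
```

Let's trace through this code step by step.

Initialize: num_found = 0
Initialize: seq = [20, 5, 5, 16, 10]
Entering loop: for elem in seq:

After execution: num_found = 2
2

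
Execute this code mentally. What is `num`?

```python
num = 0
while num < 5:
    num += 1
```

Let's trace through this code step by step.

Initialize: num = 0
Entering loop: while num < 5:

After execution: num = 5
5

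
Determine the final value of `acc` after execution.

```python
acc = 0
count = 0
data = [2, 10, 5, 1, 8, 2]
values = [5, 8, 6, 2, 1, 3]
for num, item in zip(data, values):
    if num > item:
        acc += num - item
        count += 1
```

Let's trace through this code step by step.

Initialize: acc = 0
Initialize: count = 0
Initialize: data = [2, 10, 5, 1, 8, 2]
Initialize: values = [5, 8, 6, 2, 1, 3]
Entering loop: for num, item in zip(data, values):

After execution: acc = 9
9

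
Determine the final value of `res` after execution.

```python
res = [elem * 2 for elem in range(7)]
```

Let's trace through this code step by step.

Initialize: res = [elem * 2 for elem in range(7)]

After execution: res = [0, 2, 4, 6, 8, 10, 12]
[0, 2, 4, 6, 8, 10, 12]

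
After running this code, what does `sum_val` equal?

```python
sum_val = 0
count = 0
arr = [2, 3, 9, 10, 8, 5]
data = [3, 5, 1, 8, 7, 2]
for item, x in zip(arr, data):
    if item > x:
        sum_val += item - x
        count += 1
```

Let's trace through this code step by step.

Initialize: sum_val = 0
Initialize: count = 0
Initialize: arr = [2, 3, 9, 10, 8, 5]
Initialize: data = [3, 5, 1, 8, 7, 2]
Entering loop: for item, x in zip(arr, data):

After execution: sum_val = 14
14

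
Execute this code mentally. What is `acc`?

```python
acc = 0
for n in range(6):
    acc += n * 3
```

Let's trace through this code step by step.

Initialize: acc = 0
Entering loop: for n in range(6):

After execution: acc = 45
45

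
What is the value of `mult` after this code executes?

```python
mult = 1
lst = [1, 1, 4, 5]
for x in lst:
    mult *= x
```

Let's trace through this code step by step.

Initialize: mult = 1
Initialize: lst = [1, 1, 4, 5]
Entering loop: for x in lst:

After execution: mult = 20
20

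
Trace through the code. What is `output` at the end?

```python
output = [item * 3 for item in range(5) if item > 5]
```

Let's trace through this code step by step.

Initialize: output = [item * 3 for item in range(5) if item > 5]

After execution: output = []
[]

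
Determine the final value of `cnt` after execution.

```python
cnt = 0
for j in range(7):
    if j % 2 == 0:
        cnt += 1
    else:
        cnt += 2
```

Let's trace through this code step by step.

Initialize: cnt = 0
Entering loop: for j in range(7):

After execution: cnt = 10
10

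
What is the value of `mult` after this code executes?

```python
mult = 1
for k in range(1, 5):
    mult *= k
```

Let's trace through this code step by step.

Initialize: mult = 1
Entering loop: for k in range(1, 5):

After execution: mult = 24
24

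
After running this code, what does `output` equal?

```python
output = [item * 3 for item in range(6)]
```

Let's trace through this code step by step.

Initialize: output = [item * 3 for item in range(6)]

After execution: output = [0, 3, 6, 9, 12, 15]
[0, 3, 6, 9, 12, 15]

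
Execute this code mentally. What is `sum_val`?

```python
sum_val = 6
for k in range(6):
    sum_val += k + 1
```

Let's trace through this code step by step.

Initialize: sum_val = 6
Entering loop: for k in range(6):

After execution: sum_val = 27
27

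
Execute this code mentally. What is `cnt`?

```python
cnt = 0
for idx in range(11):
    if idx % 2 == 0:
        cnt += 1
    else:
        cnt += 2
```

Let's trace through this code step by step.

Initialize: cnt = 0
Entering loop: for idx in range(11):

After execution: cnt = 16
16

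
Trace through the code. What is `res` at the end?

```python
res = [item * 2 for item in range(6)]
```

Let's trace through this code step by step.

Initialize: res = [item * 2 for item in range(6)]

After execution: res = [0, 2, 4, 6, 8, 10]
[0, 2, 4, 6, 8, 10]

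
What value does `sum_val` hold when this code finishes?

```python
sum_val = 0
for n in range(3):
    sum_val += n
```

Let's trace through this code step by step.

Initialize: sum_val = 0
Entering loop: for n in range(3):

After execution: sum_val = 3
3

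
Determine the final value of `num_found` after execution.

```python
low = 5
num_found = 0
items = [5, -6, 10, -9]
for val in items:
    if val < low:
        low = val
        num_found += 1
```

Let's trace through this code step by step.

Initialize: low = 5
Initialize: num_found = 0
Initialize: items = [5, -6, 10, -9]
Entering loop: for val in items:

After execution: num_found = 2
2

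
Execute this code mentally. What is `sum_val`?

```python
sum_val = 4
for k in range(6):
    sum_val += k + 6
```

Let's trace through this code step by step.

Initialize: sum_val = 4
Entering loop: for k in range(6):

After execution: sum_val = 55
55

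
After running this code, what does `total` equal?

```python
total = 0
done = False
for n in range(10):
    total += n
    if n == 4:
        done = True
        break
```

Let's trace through this code step by step.

Initialize: total = 0
Initialize: done = False
Entering loop: for n in range(10):

After execution: total = 10
10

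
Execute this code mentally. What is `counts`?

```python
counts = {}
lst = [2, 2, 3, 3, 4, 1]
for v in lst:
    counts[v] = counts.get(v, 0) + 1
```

Let's trace through this code step by step.

Initialize: counts = {}
Initialize: lst = [2, 2, 3, 3, 4, 1]
Entering loop: for v in lst:

After execution: counts = {2: 2, 3: 2, 4: 1, 1: 1}
{2: 2, 3: 2, 4: 1, 1: 1}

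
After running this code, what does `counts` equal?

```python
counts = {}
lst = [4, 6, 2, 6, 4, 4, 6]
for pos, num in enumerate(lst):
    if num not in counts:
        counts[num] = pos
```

Let's trace through this code step by step.

Initialize: counts = {}
Initialize: lst = [4, 6, 2, 6, 4, 4, 6]
Entering loop: for pos, num in enumerate(lst):

After execution: counts = {4: 0, 6: 1, 2: 2}
{4: 0, 6: 1, 2: 2}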